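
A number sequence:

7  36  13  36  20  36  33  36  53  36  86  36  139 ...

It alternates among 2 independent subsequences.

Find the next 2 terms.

Split by position mod 2 into 2 tracks.
Stream A: 7, 13, 20, 33, 53, 86, 139 — each term equals the sum of the previous two.
Stream B: 36, 36, 36, 36, 36, 36 — constant 36.
Position 14 falls in stream B as its term 7, giving 36.
Position 15 falls in stream A as its term 8, giving 225.

36, 225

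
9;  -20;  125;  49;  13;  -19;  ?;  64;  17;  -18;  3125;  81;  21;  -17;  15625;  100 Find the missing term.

625

Split by position mod 4 into 4 tracks.
Subsequence A is 9, 13, 17, 21, which is adding 4 each time.
Subsequence B is -20, -19, -18, -17, which is adding 1 each time.
Subsequence C is 125, ?, 3125, 15625, which is successive powers of 5.
Subsequence D is 49, 64, 81, 100, which is the squares 7², 8², 9², ….
So the missing entry in subsequence C is 625.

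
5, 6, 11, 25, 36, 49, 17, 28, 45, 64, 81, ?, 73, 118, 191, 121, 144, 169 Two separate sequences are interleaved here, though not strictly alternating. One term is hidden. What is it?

100

The slot pattern repeats as AAABBB (period 6), so there are 2 interleaved tracks.
Track A is 5, 6, 11, 17, 28, 45, 73, 118, 191, which is Fibonacci-style (each term is the sum of the two before it).
Track B is 25, 36, 49, 64, 81, ?, 121, 144, 169, which is consecutive squares n² from n = 5.
Filling track B at index 6 by its rule yields 100.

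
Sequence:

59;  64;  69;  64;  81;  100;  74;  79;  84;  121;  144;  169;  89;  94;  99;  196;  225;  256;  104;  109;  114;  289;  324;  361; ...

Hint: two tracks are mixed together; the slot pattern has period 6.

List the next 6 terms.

119, 124, 129, 400, 441, 484

Reading positions in blocks of 6 reveals the pattern AAABBB — 2 tracks woven together.
Track A = 59, 64, 69, 74, 79, 84, 89, 94, 99, 104, 109, 114: linear: a_n = 54 + 5·n.
Track B = 64, 81, 100, 121, 144, 169, 196, 225, 256, 289, 324, 361: perfect squares starting at 8².
The 25th slot belongs to track A; its 13th term is 119.
Position 26 → track A, term 14 = 124.
Position 27 falls in track A as its term 15, giving 129.
Position 28 falls in track B as its term 13, giving 400.
Term 29 comes from track B (its 14th entry): 441.
The 30th slot belongs to track B; its 15th term is 484.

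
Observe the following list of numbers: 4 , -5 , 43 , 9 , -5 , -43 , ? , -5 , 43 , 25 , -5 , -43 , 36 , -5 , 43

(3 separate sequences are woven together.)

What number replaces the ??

Split by position mod 3 into 3 tracks.
Track A: 4, 9, ?, 25, 36. Perfect squares starting at 2².
Track B: -5, -5, -5, -5, -5. Always -5.
Track C: 43, -43, 43, -43, 43. Oscillating between 43 and -43.
The gap is track A's term 3; the rule gives 16.

16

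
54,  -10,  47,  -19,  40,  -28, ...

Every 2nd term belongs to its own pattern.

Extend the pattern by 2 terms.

The terms cycle through 2 interleaved subsequences.
Subsequence A = 54, 47, 40: arithmetic, step −7.
Subsequence B = -10, -19, -28: arithmetic with common difference −9.
The 7th slot belongs to subsequence A; its 4th term is 33.
Position 8 → subsequence B, term 4 = -37.

33, -37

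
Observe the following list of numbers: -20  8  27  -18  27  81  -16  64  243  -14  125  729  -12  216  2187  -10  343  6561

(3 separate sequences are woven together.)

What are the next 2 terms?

-8, 512

Split by position mod 3: positions 1, 4, 7, … form one track, and each other residue class forms its own.
Stream A: -20, -18, -16, -14, -12, -10 (linear: a_n = -22 + 2·n).
Stream B: 8, 27, 64, 125, 216, 343 (consecutive cubes n³ from n = 2).
Stream C: 27, 81, 243, 729, 2187, 6561 (successive powers of 3).
Position 19 falls in stream A as its term 7, giving -8.
The 20th slot belongs to stream B; its 7th term is 512.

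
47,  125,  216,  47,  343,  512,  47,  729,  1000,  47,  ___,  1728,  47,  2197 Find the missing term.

The slot pattern repeats as ABB (period 3), so there are 2 interleaved tracks.
Subsequence A is 47, 47, 47, 47, 47, which is constant 47.
Subsequence B is 125, 216, 343, 512, 729, 1000, ?, 1728, 2197, which is consecutive cubes n³ from n = 5.
The gap is subsequence B's term 7; the rule gives 1331.

1331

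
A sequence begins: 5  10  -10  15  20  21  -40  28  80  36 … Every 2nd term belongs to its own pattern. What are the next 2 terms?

Odd-indexed and even-indexed terms follow separate rules.
Track A: 5, -10, 20, -40, 80. Geometric with ratio -2.
Track B: 10, 15, 21, 28, 36. Triangular numbers n(n+1)/2 for n = 4, 5, ….
Position 11 → track A, term 6 = -160.
Term 12 comes from track B (its 6th entry): 45.

-160, 45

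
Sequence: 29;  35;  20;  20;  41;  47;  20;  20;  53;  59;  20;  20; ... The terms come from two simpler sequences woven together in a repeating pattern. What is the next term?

Reading positions in blocks of 4 reveals the pattern AABB — 2 tracks woven together.
Track A: 29, 35, 41, 47, 53, 59 (adding 6 each time).
Track B: 20, 20, 20, 20, 20, 20 (the constant sequence 20).
Position 13 → track A, term 7 = 65.

65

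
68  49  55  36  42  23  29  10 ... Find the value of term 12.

-16

Odd-indexed and even-indexed terms follow separate rules.
Stream A = 68, 55, 42, 29: subtracting 13 each time.
Stream B = 49, 36, 23, 10: arithmetic with common difference −13.
The 12th slot belongs to stream B; its 6th term is -16.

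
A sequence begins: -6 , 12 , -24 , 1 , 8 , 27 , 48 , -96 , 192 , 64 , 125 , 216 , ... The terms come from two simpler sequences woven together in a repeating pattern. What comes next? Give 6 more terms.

Reading positions in blocks of 6 reveals the pattern AAABBB — 2 tracks woven together.
Track A is -6, 12, -24, 48, -96, 192, which is multiplying by -2 each time.
Track B is 1, 8, 27, 64, 125, 216, which is the cubes 1³, 2³, 3³, ….
Position 13 → track A, term 7 = -384.
Position 14 → track A, term 8 = 768.
Term 15 comes from track A (its 9th entry): -1536.
The 16th slot belongs to track B; its 7th term is 343.
Position 17 falls in track B as its term 8, giving 512.
Position 18 falls in track B as its term 9, giving 729.

-384, 768, -1536, 343, 512, 729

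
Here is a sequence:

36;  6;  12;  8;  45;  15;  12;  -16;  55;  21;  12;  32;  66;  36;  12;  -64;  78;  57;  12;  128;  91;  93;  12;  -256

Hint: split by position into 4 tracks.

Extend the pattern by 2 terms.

105, 150

Split by position mod 4 into 4 tracks.
Track A = 36, 45, 55, 66, 78, 91: triangular numbers n(n+1)/2 for n = 8, 9, ….
Track B = 6, 15, 21, 36, 57, 93: each term equals the sum of the previous two.
Track C = 12, 12, 12, 12, 12, 12: the constant sequence 12.
Track D = 8, -16, 32, -64, 128, -256: multiplying by -2 each time.
Position 25 falls in track A as its term 7, giving 105.
The 26th slot belongs to track B; its 7th term is 150.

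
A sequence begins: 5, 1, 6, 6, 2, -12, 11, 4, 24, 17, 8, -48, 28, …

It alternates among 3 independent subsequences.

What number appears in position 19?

73

Split by position mod 3: positions 1, 4, 7, … form one track, and each other residue class forms its own.
Track A = 5, 6, 11, 17, 28: a Fibonacci-like recurrence a_n = a_{n-1} + a_{n-2}.
Track B = 1, 2, 4, 8: powers 2^0, 2^1, 2^2, ….
Track C = 6, -12, 24, -48: geometric, ×-2 each step.
Position 19 falls in track A as its term 7, giving 73.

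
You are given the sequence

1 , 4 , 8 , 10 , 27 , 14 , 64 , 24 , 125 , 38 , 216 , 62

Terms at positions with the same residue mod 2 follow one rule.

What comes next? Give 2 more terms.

Odd-indexed and even-indexed terms follow separate rules.
Track A: 1, 8, 27, 64, 125, 216 (the cubes 1³, 2³, 3³, …).
Track B: 4, 10, 14, 24, 38, 62 (each term equals the sum of the previous two).
Position 13 → track A, term 7 = 343.
The 14th slot belongs to track B; its 7th term is 100.

343, 100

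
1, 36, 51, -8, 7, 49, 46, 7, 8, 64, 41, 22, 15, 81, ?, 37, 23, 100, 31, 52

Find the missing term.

Taking every 4th term gives 4 separate tracks.
Track A: 1, 7, 8, 15, 23. A Fibonacci-like recurrence a_n = a_{n-1} + a_{n-2}.
Track B: 36, 49, 64, 81, 100. The squares 6², 7², 8², ….
Track C: 51, 46, 41, ?, 31. Arithmetic, step −5.
Track D: -8, 7, 22, 37, 52. Linear: a_n = -23 + 15·n.
Filling track C at index 4 by its rule yields 36.

36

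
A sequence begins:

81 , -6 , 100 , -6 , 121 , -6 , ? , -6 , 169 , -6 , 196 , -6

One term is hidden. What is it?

144

Positions 1, 3, 5, … form one subsequence and positions 2, 4, 6, … form another.
Track A: 81, 100, 121, ?, 169, 196 (the squares 9², 10², 11², …).
Track B: -6, -6, -6, -6, -6, -6 (always -6).
Filling track A at index 4 by its rule yields 144.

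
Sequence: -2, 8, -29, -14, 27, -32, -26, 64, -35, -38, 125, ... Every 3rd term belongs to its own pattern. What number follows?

Split by position mod 3 into 3 tracks.
Track A = -2, -14, -26, -38: subtracting 12 each time.
Track B = 8, 27, 64, 125: consecutive cubes n³ from n = 2.
Track C = -29, -32, -35: arithmetic with common difference −3.
Term 12 comes from track C (its 4th entry): -38.

-38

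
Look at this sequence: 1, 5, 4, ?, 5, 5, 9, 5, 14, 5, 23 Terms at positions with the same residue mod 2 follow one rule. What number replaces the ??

5

Odd-indexed and even-indexed terms follow separate rules.
Subsequence A = 1, 4, 5, 9, 14, 23: each term equals the sum of the previous two.
Subsequence B = 5, ?, 5, 5, 5: constant 5.
So the missing entry in subsequence B is 5.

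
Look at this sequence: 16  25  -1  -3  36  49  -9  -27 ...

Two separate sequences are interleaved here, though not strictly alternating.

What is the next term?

Reading positions in blocks of 4 reveals the pattern AABB — 2 tracks woven together.
Track A = 16, 25, 36, 49: consecutive squares n² from n = 4.
Track B = -1, -3, -9, -27: multiplying by 3 each time.
The 9th slot belongs to track A; its 5th term is 64.

64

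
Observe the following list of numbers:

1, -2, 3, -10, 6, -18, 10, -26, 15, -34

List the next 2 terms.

21, -42

Positions 1, 3, 5, … form one subsequence and positions 2, 4, 6, … form another.
Track A = 1, 3, 6, 10, 15: triangular numbers n(n+1)/2 for n = 1, 2, ….
Track B = -2, -10, -18, -26, -34: arithmetic, step −8.
Position 11 falls in track A as its term 6, giving 21.
Position 12 → track B, term 6 = -42.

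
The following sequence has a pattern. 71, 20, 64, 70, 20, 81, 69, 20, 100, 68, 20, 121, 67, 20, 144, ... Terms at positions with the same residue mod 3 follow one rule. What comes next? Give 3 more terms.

66, 20, 169

Split by position mod 3: positions 1, 4, 7, … form one track, and each other residue class forms its own.
Stream A: 71, 70, 69, 68, 67. Arithmetic with common difference −1.
Stream B: 20, 20, 20, 20, 20. Always 20.
Stream C: 64, 81, 100, 121, 144. Perfect squares starting at 8².
Position 16 falls in stream A as its term 6, giving 66.
The 17th slot belongs to stream B; its 6th term is 20.
Term 18 comes from stream C (its 6th entry): 169.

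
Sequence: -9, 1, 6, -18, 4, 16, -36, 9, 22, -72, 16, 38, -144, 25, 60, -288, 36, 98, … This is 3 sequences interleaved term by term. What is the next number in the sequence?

Split by position mod 3 into 3 tracks.
Track A = -9, -18, -36, -72, -144, -288: geometric with ratio 2.
Track B = 1, 4, 9, 16, 25, 36: consecutive squares n² from n = 1.
Track C = 6, 16, 22, 38, 60, 98: a Fibonacci-like recurrence a_n = a_{n-1} + a_{n-2}.
The 19th slot belongs to track A; its 7th term is -576.

-576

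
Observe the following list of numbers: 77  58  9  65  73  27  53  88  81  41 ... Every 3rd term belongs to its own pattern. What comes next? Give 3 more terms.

103, 243, 29

Split by position mod 3: positions 1, 4, 7, … form one track, and each other residue class forms its own.
Track A: 77, 65, 53, 41 — linear: a_n = 89 − 12·n.
Track B: 58, 73, 88 — arithmetic, step +15.
Track C: 9, 27, 81 — powers 3^2, 3^3, 3^4, ….
Position 11 falls in track B as its term 4, giving 103.
The 12th slot belongs to track C; its 4th term is 243.
Position 13 falls in track A as its term 5, giving 29.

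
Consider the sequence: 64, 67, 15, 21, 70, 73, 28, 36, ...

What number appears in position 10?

79

Reading positions in blocks of 4 reveals the pattern AABB — 2 tracks woven together.
Track A: 64, 67, 70, 73. Arithmetic, step +3.
Track B: 15, 21, 28, 36. The triangular numbers T_5, T_6, ….
Position 10 → track A, term 6 = 79.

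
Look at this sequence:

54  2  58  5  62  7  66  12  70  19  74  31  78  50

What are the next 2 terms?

82, 81

Split by position mod 2 into 2 tracks.
Track A: 54, 58, 62, 66, 70, 74, 78 — arithmetic, step +4.
Track B: 2, 5, 7, 12, 19, 31, 50 — a Fibonacci-like recurrence a_n = a_{n-1} + a_{n-2}.
The 15th slot belongs to track A; its 8th term is 82.
Position 16 → track B, term 8 = 81.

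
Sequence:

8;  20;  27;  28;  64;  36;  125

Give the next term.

44

Taking every 2nd term gives 2 separate tracks.
Subsequence A: 8, 27, 64, 125. Consecutive cubes n³ from n = 2.
Subsequence B: 20, 28, 36. Adding 8 each time.
Position 8 → subsequence B, term 4 = 44.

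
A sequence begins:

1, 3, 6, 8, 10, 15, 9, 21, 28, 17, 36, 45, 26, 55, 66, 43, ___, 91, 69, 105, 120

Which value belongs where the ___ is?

Reading positions in blocks of 3 reveals the pattern ABB — 2 tracks woven together.
Track A: 1, 8, 9, 17, 26, 43, 69 (a Fibonacci-like recurrence a_n = a_{n-1} + a_{n-2}).
Track B: 3, 6, 10, 15, 21, 28, 36, 45, 55, 66, ?, 91, 105, 120 (triangular numbers n(n+1)/2 for n = 2, 3, …).
The gap is track B's term 11; the rule gives 78.

78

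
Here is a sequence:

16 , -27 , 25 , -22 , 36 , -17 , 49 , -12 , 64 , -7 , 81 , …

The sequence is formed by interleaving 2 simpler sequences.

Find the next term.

The terms cycle through 2 interleaved subsequences.
Track A = 16, 25, 36, 49, 64, 81: the squares 4², 5², 6², ….
Track B = -27, -22, -17, -12, -7: arithmetic, step +5.
Term 12 comes from track B (its 6th entry): -2.

-2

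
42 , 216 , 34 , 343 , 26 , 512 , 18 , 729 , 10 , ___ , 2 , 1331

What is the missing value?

Taking every 2nd term gives 2 separate tracks.
Track A is 42, 34, 26, 18, 10, 2, which is arithmetic, step −8.
Track B is 216, 343, 512, 729, ?, 1331, which is perfect cubes starting at 6³.
So the missing entry in track B is 1000.

1000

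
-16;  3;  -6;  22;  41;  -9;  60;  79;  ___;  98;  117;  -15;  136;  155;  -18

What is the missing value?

Positions follow the repeating pattern AAB; grouping by letter gives 2 tracks.
Subsequence A: -16, 3, 22, 41, 60, 79, 98, 117, 136, 155 — arithmetic, step +19.
Subsequence B: -6, -9, ?, -15, -18 — arithmetic, step −3.
Filling subsequence B at index 3 by its rule yields -12.

-12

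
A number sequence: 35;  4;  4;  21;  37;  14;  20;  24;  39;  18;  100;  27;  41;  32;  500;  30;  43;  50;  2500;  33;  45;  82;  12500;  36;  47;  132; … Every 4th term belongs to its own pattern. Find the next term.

The terms cycle through 4 interleaved subsequences.
Track A: 35, 37, 39, 41, 43, 45, 47 — arithmetic, step +2.
Track B: 4, 14, 18, 32, 50, 82, 132 — each term equals the sum of the previous two.
Track C: 4, 20, 100, 500, 2500, 12500 — a geometric progression (common ratio 5).
Track D: 21, 24, 27, 30, 33, 36 — arithmetic with common difference +3.
Position 27 → track C, term 7 = 62500.

62500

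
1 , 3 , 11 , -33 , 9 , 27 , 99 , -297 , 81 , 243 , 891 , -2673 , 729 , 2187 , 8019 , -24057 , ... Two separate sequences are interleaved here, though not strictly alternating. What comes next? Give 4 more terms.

Reading positions in blocks of 4 reveals the pattern AABB — 2 tracks woven together.
Track A = 1, 3, 9, 27, 81, 243, 729, 2187: powers 3^0, 3^1, 3^2, ….
Track B = 11, -33, 99, -297, 891, -2673, 8019, -24057: a geometric progression (common ratio -3).
Position 17 falls in track A as its term 9, giving 6561.
Term 18 comes from track A (its 10th entry): 19683.
Position 19 falls in track B as its term 9, giving 72171.
Position 20 falls in track B as its term 10, giving -216513.

6561, 19683, 72171, -216513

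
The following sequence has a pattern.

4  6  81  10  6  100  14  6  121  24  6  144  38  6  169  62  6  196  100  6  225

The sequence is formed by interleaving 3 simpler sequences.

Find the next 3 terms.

162, 6, 256

Read the sequence 3 terms at a time; column i is its own pattern.
Track A: 4, 10, 14, 24, 38, 62, 100. Each term equals the sum of the previous two.
Track B: 6, 6, 6, 6, 6, 6, 6. Always 6.
Track C: 81, 100, 121, 144, 169, 196, 225. Consecutive squares n² from n = 9.
Term 22 comes from track A (its 8th entry): 162.
Term 23 comes from track B (its 8th entry): 6.
Position 24 → track C, term 8 = 256.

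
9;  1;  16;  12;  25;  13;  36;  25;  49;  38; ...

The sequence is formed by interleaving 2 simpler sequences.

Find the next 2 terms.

64, 63

Odd-indexed and even-indexed terms follow separate rules.
Stream A: 9, 16, 25, 36, 49 — consecutive squares n² from n = 3.
Stream B: 1, 12, 13, 25, 38 — a Fibonacci-like recurrence a_n = a_{n-1} + a_{n-2}.
The 11th slot belongs to stream A; its 6th term is 64.
Term 12 comes from stream B (its 6th entry): 63.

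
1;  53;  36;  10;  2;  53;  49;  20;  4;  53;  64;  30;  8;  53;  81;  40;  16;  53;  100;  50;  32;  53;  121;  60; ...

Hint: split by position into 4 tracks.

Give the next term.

64

The terms cycle through 4 interleaved subsequences.
Stream A = 1, 2, 4, 8, 16, 32: powers 2^0, 2^1, 2^2, ….
Stream B = 53, 53, 53, 53, 53, 53: always 53.
Stream C = 36, 49, 64, 81, 100, 121: consecutive squares n² from n = 6.
Stream D = 10, 20, 30, 40, 50, 60: adding 10 each time.
Term 25 comes from stream A (its 7th entry): 64.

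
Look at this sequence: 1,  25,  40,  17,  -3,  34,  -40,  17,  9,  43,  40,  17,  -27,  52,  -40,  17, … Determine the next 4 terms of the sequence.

81, 61, 40, 17

The terms cycle through 4 interleaved subsequences.
Track A: 1, -3, 9, -27 (geometric with ratio -3).
Track B: 25, 34, 43, 52 (arithmetic, step +9).
Track C: 40, -40, 40, -40 (the oscillation 40·(−1)^(n+1)).
Track D: 17, 17, 17, 17 (always 17).
Position 17 → track A, term 5 = 81.
Position 18 → track B, term 5 = 61.
The 19th slot belongs to track C; its 5th term is 40.
Position 20 → track D, term 5 = 17.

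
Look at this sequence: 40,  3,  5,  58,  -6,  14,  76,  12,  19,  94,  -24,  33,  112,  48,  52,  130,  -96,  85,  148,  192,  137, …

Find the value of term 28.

Taking every 3rd term gives 3 separate tracks.
Stream A = 40, 58, 76, 94, 112, 130, 148: adding 18 each time.
Stream B = 3, -6, 12, -24, 48, -96, 192: a geometric progression (common ratio -2).
Stream C = 5, 14, 19, 33, 52, 85, 137: a Fibonacci-like recurrence a_n = a_{n-1} + a_{n-2}.
Position 28 → stream A, term 10 = 202.

202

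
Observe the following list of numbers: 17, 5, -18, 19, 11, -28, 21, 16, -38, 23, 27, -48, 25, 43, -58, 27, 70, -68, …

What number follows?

29

Split by position mod 3: positions 1, 4, 7, … form one track, and each other residue class forms its own.
Track A: 17, 19, 21, 23, 25, 27 — arithmetic with common difference +2.
Track B: 5, 11, 16, 27, 43, 70 — Fibonacci-style (each term is the sum of the two before it).
Track C: -18, -28, -38, -48, -58, -68 — arithmetic with common difference −10.
Position 19 → track A, term 7 = 29.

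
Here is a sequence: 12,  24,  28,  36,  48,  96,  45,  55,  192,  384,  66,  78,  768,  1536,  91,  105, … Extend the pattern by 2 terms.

3072, 6144

Reading positions in blocks of 4 reveals the pattern AABB — 2 tracks woven together.
Stream A: 12, 24, 48, 96, 192, 384, 768, 1536. Geometric, ×2 each step.
Stream B: 28, 36, 45, 55, 66, 78, 91, 105. Triangular numbers starting at T_7.
Position 17 falls in stream A as its term 9, giving 3072.
The 18th slot belongs to stream A; its 10th term is 6144.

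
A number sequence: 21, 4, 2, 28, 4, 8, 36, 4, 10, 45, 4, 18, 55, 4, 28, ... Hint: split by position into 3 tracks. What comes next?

66

Taking every 3rd term gives 3 separate tracks.
Stream A is 21, 28, 36, 45, 55, which is triangular numbers n(n+1)/2 for n = 6, 7, ….
Stream B is 4, 4, 4, 4, 4, which is always 4.
Stream C is 2, 8, 10, 18, 28, which is a Fibonacci-like recurrence a_n = a_{n-1} + a_{n-2}.
Position 16 falls in stream A as its term 6, giving 66.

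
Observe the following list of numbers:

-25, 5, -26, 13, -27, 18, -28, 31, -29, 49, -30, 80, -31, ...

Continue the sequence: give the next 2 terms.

129, -32

Positions 1, 3, 5, … form one subsequence and positions 2, 4, 6, … form another.
Track A is -25, -26, -27, -28, -29, -30, -31, which is subtracting 1 each time.
Track B is 5, 13, 18, 31, 49, 80, which is a Fibonacci-like recurrence a_n = a_{n-1} + a_{n-2}.
Term 14 comes from track B (its 7th entry): 129.
The 15th slot belongs to track A; its 8th term is -32.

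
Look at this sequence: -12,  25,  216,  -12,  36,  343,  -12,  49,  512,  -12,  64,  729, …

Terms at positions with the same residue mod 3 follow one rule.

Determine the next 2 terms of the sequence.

Split by position mod 3: positions 1, 4, 7, … form one track, and each other residue class forms its own.
Stream A: -12, -12, -12, -12 — always -12.
Stream B: 25, 36, 49, 64 — consecutive squares n² from n = 5.
Stream C: 216, 343, 512, 729 — consecutive cubes n³ from n = 6.
Position 13 → stream A, term 5 = -12.
Position 14 → stream B, term 5 = 81.

-12, 81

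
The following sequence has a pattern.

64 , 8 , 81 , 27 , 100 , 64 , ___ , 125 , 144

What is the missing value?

The terms cycle through 2 interleaved subsequences.
Track A = 64, 81, 100, ?, 144: consecutive squares n² from n = 8.
Track B = 8, 27, 64, 125: consecutive cubes n³ from n = 2.
Filling track A at index 4 by its rule yields 121.

121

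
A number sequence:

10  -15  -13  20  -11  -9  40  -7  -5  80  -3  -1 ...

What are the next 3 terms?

The slot pattern repeats as ABB (period 3), so there are 2 interleaved tracks.
Stream A: 10, 20, 40, 80 — geometric with ratio 2.
Stream B: -15, -13, -11, -9, -7, -5, -3, -1 — arithmetic with common difference +2.
Position 13 falls in stream A as its term 5, giving 160.
Position 14 falls in stream B as its term 9, giving 1.
Position 15 → stream B, term 10 = 3.

160, 1, 3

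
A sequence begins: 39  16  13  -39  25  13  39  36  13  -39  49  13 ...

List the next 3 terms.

The terms cycle through 3 interleaved subsequences.
Track A: 39, -39, 39, -39. Oscillating between 39 and -39.
Track B: 16, 25, 36, 49. The squares 4², 5², 6², ….
Track C: 13, 13, 13, 13. Constant 13.
Position 13 → track A, term 5 = 39.
The 14th slot belongs to track B; its 5th term is 64.
Position 15 → track C, term 5 = 13.

39, 64, 13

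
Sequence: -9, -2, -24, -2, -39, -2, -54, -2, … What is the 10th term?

Positions 1, 3, 5, … form one subsequence and positions 2, 4, 6, … form another.
Track A: -9, -24, -39, -54 — subtracting 15 each time.
Track B: -2, -2, -2, -2 — constant -2.
Position 10 → track B, term 5 = -2.

-2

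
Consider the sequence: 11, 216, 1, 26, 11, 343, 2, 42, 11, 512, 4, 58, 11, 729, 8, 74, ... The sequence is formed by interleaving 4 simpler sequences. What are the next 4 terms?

Read the sequence 4 terms at a time; column i is its own pattern.
Track A is 11, 11, 11, 11, which is the constant sequence 11.
Track B is 216, 343, 512, 729, which is the cubes 6³, 7³, 8³, ….
Track C is 1, 2, 4, 8, which is geometric with ratio 2.
Track D is 26, 42, 58, 74, which is arithmetic, step +16.
Position 17 falls in track A as its term 5, giving 11.
Term 18 comes from track B (its 5th entry): 1000.
Term 19 comes from track C (its 5th entry): 16.
Term 20 comes from track D (its 5th entry): 90.

11, 1000, 16, 90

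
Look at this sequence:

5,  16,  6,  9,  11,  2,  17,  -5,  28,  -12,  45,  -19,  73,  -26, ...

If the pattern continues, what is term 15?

118

Split by position mod 2 into 2 tracks.
Track A: 5, 6, 11, 17, 28, 45, 73 (a Fibonacci-like recurrence a_n = a_{n-1} + a_{n-2}).
Track B: 16, 9, 2, -5, -12, -19, -26 (subtracting 7 each time).
Position 15 falls in track A as its term 8, giving 118.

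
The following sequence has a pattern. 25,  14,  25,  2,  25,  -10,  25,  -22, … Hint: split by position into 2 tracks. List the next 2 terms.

25, -34

Odd-indexed and even-indexed terms follow separate rules.
Stream A: 25, 25, 25, 25 (constant 25).
Stream B: 14, 2, -10, -22 (arithmetic, step −12).
Term 9 comes from stream A (its 5th entry): 25.
The 10th slot belongs to stream B; its 5th term is -34.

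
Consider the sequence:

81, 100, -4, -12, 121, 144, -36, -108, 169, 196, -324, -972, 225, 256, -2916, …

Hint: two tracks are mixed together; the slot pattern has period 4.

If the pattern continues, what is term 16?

-8748

Positions follow the repeating pattern AABB; grouping by letter gives 2 tracks.
Track A: 81, 100, 121, 144, 169, 196, 225, 256 — perfect squares starting at 9².
Track B: -4, -12, -36, -108, -324, -972, -2916 — geometric with ratio 3.
Term 16 comes from track B (its 8th entry): -8748.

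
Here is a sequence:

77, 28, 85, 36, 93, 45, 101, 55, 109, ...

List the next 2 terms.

Split by position mod 2 into 2 tracks.
Track A: 77, 85, 93, 101, 109 (linear: a_n = 69 + 8·n).
Track B: 28, 36, 45, 55 (triangular numbers starting at T_7).
Position 10 → track B, term 5 = 66.
Position 11 falls in track A as its term 6, giving 117.

66, 117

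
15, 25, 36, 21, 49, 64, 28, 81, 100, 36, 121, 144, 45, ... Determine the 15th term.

196

Positions follow the repeating pattern ABB; grouping by letter gives 2 tracks.
Subsequence A is 15, 21, 28, 36, 45, which is triangular numbers n(n+1)/2 for n = 5, 6, ….
Subsequence B is 25, 36, 49, 64, 81, 100, 121, 144, which is perfect squares starting at 5².
Term 15 comes from subsequence B (its 10th entry): 196.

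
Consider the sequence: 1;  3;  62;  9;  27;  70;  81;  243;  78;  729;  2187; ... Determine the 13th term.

The slot pattern repeats as AAB (period 3), so there are 2 interleaved tracks.
Track A = 1, 3, 9, 27, 81, 243, 729, 2187: a geometric progression (common ratio 3).
Track B = 62, 70, 78: arithmetic, step +8.
Position 13 falls in track A as its term 9, giving 6561.

6561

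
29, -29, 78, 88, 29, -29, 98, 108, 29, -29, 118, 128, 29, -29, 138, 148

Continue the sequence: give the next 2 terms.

Reading positions in blocks of 4 reveals the pattern AABB — 2 tracks woven together.
Track A = 29, -29, 29, -29, 29, -29, 29, -29: the oscillation 29·(−1)^(n+1).
Track B = 78, 88, 98, 108, 118, 128, 138, 148: arithmetic, step +10.
Position 17 → track A, term 9 = 29.
The 18th slot belongs to track A; its 10th term is -29.

29, -29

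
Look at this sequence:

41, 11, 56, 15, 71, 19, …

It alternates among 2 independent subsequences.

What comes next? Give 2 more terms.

86, 23

Odd-indexed and even-indexed terms follow separate rules.
Track A is 41, 56, 71, which is linear: a_n = 26 + 15·n.
Track B is 11, 15, 19, which is arithmetic with common difference +4.
Position 7 → track A, term 4 = 86.
The 8th slot belongs to track B; its 4th term is 23.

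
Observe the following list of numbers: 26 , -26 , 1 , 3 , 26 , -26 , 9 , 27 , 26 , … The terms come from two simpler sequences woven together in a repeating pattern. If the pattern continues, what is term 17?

26

Reading positions in blocks of 4 reveals the pattern AABB — 2 tracks woven together.
Stream A: 26, -26, 26, -26, 26 — oscillating between 26 and -26.
Stream B: 1, 3, 9, 27 — powers 3^0, 3^1, 3^2, ….
Position 17 falls in stream A as its term 9, giving 26.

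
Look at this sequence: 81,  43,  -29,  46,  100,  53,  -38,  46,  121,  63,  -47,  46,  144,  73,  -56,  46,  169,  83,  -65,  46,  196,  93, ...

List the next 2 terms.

Split by position mod 4 into 4 tracks.
Subsequence A: 81, 100, 121, 144, 169, 196 — consecutive squares n² from n = 9.
Subsequence B: 43, 53, 63, 73, 83, 93 — adding 10 each time.
Subsequence C: -29, -38, -47, -56, -65 — arithmetic with common difference −9.
Subsequence D: 46, 46, 46, 46, 46 — the constant sequence 46.
Term 23 comes from subsequence C (its 6th entry): -74.
The 24th slot belongs to subsequence D; its 6th term is 46.

-74, 46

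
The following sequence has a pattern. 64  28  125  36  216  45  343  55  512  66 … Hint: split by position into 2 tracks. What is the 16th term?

Odd-indexed and even-indexed terms follow separate rules.
Track A: 64, 125, 216, 343, 512 — the cubes 4³, 5³, 6³, ….
Track B: 28, 36, 45, 55, 66 — triangular numbers n(n+1)/2 for n = 7, 8, ….
Term 16 comes from track B (its 8th entry): 105.

105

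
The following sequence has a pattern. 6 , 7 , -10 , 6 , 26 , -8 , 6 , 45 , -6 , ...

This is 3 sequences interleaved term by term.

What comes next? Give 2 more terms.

6, 64

Split by position mod 3: positions 1, 4, 7, … form one track, and each other residue class forms its own.
Subsequence A: 6, 6, 6. The constant sequence 6.
Subsequence B: 7, 26, 45. Arithmetic with common difference +19.
Subsequence C: -10, -8, -6. Linear: a_n = -12 + 2·n.
Position 10 → subsequence A, term 4 = 6.
Term 11 comes from subsequence B (its 4th entry): 64.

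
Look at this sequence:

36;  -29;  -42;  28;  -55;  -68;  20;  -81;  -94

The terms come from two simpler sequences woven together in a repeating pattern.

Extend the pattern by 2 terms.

12, -107

The slot pattern repeats as ABB (period 3), so there are 2 interleaved tracks.
Subsequence A = 36, 28, 20: linear: a_n = 44 − 8·n.
Subsequence B = -29, -42, -55, -68, -81, -94: subtracting 13 each time.
Position 10 → subsequence A, term 4 = 12.
Term 11 comes from subsequence B (its 7th entry): -107.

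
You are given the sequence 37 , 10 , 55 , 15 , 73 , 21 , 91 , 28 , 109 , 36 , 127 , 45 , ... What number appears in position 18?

78

Odd-indexed and even-indexed terms follow separate rules.
Stream A: 37, 55, 73, 91, 109, 127 (linear: a_n = 19 + 18·n).
Stream B: 10, 15, 21, 28, 36, 45 (the triangular numbers T_4, T_5, …).
The 18th slot belongs to stream B; its 9th term is 78.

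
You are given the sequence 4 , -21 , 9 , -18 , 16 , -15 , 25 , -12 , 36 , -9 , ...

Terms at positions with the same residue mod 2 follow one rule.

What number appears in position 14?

Odd-indexed and even-indexed terms follow separate rules.
Stream A = 4, 9, 16, 25, 36: consecutive squares n² from n = 2.
Stream B = -21, -18, -15, -12, -9: linear: a_n = -24 + 3·n.
The 14th slot belongs to stream B; its 7th term is -3.

-3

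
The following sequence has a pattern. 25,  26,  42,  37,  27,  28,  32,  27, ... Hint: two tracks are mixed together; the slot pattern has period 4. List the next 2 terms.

29, 30

Positions follow the repeating pattern AABB; grouping by letter gives 2 tracks.
Track A = 25, 26, 27, 28: adding 1 each time.
Track B = 42, 37, 32, 27: linear: a_n = 47 − 5·n.
Position 9 falls in track A as its term 5, giving 29.
Position 10 → track A, term 6 = 30.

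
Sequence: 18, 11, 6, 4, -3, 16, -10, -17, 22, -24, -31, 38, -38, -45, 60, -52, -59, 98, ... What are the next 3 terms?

Reading positions in blocks of 3 reveals the pattern AAB — 2 tracks woven together.
Subsequence A is 18, 11, 4, -3, -10, -17, -24, -31, -38, -45, -52, -59, which is arithmetic, step −7.
Subsequence B is 6, 16, 22, 38, 60, 98, which is each term equals the sum of the previous two.
The 19th slot belongs to subsequence A; its 13th term is -66.
The 20th slot belongs to subsequence A; its 14th term is -73.
The 21st slot belongs to subsequence B; its 7th term is 158.

-66, -73, 158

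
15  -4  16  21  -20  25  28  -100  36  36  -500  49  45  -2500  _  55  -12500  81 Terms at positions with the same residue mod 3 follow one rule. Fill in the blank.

64

Split by position mod 3: positions 1, 4, 7, … form one track, and each other residue class forms its own.
Subsequence A: 15, 21, 28, 36, 45, 55 (triangular numbers starting at T_5).
Subsequence B: -4, -20, -100, -500, -2500, -12500 (geometric with ratio 5).
Subsequence C: 16, 25, 36, 49, ?, 81 (consecutive squares n² from n = 4).
Filling subsequence C at index 5 by its rule yields 64.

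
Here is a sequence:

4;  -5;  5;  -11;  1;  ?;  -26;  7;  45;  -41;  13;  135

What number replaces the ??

15

Taking every 3rd term gives 3 separate tracks.
Subsequence A = 4, -11, -26, -41: arithmetic with common difference −15.
Subsequence B = -5, 1, 7, 13: adding 6 each time.
Subsequence C = 5, ?, 45, 135: geometric with ratio 3.
Filling subsequence C at index 2 by its rule yields 15.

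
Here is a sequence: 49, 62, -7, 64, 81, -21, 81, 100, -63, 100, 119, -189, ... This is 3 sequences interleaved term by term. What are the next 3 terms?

121, 138, -567

The terms cycle through 3 interleaved subsequences.
Subsequence A = 49, 64, 81, 100: the squares 7², 8², 9², ….
Subsequence B = 62, 81, 100, 119: arithmetic, step +19.
Subsequence C = -7, -21, -63, -189: geometric with ratio 3.
The 13th slot belongs to subsequence A; its 5th term is 121.
Term 14 comes from subsequence B (its 5th entry): 138.
Term 15 comes from subsequence C (its 5th entry): -567.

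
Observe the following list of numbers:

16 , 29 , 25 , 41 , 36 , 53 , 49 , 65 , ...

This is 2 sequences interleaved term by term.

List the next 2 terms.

Positions 1, 3, 5, … form one subsequence and positions 2, 4, 6, … form another.
Stream A: 16, 25, 36, 49 (the squares 4², 5², 6², …).
Stream B: 29, 41, 53, 65 (linear: a_n = 17 + 12·n).
Term 9 comes from stream A (its 5th entry): 64.
Position 10 → stream B, term 5 = 77.

64, 77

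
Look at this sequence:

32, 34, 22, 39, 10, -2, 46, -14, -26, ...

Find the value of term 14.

-62

Reading positions in blocks of 3 reveals the pattern ABB — 2 tracks woven together.
Track A: 32, 39, 46. Arithmetic with common difference +7.
Track B: 34, 22, 10, -2, -14, -26. Subtracting 12 each time.
Term 14 comes from track B (its 9th entry): -62.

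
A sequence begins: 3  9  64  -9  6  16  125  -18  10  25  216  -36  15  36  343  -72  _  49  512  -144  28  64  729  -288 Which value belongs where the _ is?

21

Split by position mod 4: positions 1, 5, 9, … form one track, and each other residue class forms its own.
Subsequence A: 3, 6, 10, 15, ?, 28 (triangular numbers n(n+1)/2 for n = 2, 3, …).
Subsequence B: 9, 16, 25, 36, 49, 64 (perfect squares starting at 3²).
Subsequence C: 64, 125, 216, 343, 512, 729 (perfect cubes starting at 4³).
Subsequence D: -9, -18, -36, -72, -144, -288 (geometric, ×2 each step).
The gap is subsequence A's term 5; the rule gives 21.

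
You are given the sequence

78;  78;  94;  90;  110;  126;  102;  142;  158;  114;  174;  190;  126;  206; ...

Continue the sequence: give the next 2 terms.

222, 138

The slot pattern repeats as ABB (period 3), so there are 2 interleaved tracks.
Track A: 78, 90, 102, 114, 126 (arithmetic, step +12).
Track B: 78, 94, 110, 126, 142, 158, 174, 190, 206 (linear: a_n = 62 + 16·n).
Term 15 comes from track B (its 10th entry): 222.
Position 16 → track A, term 6 = 138.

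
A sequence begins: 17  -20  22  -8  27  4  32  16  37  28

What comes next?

42

Split by position mod 2 into 2 tracks.
Subsequence A: 17, 22, 27, 32, 37 — linear: a_n = 12 + 5·n.
Subsequence B: -20, -8, 4, 16, 28 — arithmetic with common difference +12.
Position 11 → subsequence A, term 6 = 42.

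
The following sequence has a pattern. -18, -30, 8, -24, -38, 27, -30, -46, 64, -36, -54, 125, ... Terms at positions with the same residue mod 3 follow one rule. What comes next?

The terms cycle through 3 interleaved subsequences.
Track A: -18, -24, -30, -36. Arithmetic, step −6.
Track B: -30, -38, -46, -54. Linear: a_n = -22 − 8·n.
Track C: 8, 27, 64, 125. Perfect cubes starting at 2³.
Position 13 falls in track A as its term 5, giving -42.

-42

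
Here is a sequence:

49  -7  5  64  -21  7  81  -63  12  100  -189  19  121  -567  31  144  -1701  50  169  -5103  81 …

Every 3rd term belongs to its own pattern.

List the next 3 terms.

Read the sequence 3 terms at a time; column i is its own pattern.
Subsequence A = 49, 64, 81, 100, 121, 144, 169: consecutive squares n² from n = 7.
Subsequence B = -7, -21, -63, -189, -567, -1701, -5103: geometric, ×3 each step.
Subsequence C = 5, 7, 12, 19, 31, 50, 81: Fibonacci-style (each term is the sum of the two before it).
The 22nd slot belongs to subsequence A; its 8th term is 196.
Term 23 comes from subsequence B (its 8th entry): -15309.
Position 24 falls in subsequence C as its term 8, giving 131.

196, -15309, 131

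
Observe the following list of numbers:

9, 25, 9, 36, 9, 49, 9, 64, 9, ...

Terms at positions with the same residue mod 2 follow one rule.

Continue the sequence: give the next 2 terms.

The terms cycle through 2 interleaved subsequences.
Subsequence A is 9, 9, 9, 9, 9, which is the constant sequence 9.
Subsequence B is 25, 36, 49, 64, which is perfect squares starting at 5².
Position 10 → subsequence B, term 5 = 81.
Position 11 → subsequence A, term 6 = 9.

81, 9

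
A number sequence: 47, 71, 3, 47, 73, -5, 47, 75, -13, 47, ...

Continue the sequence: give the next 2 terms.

77, -21

Split by position mod 3: positions 1, 4, 7, … form one track, and each other residue class forms its own.
Track A is 47, 47, 47, 47, which is always 47.
Track B is 71, 73, 75, which is arithmetic, step +2.
Track C is 3, -5, -13, which is arithmetic with common difference −8.
The 11th slot belongs to track B; its 4th term is 77.
Term 12 comes from track C (its 4th entry): -21.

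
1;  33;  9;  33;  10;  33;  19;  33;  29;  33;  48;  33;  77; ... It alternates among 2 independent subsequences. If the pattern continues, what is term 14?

33

Positions 1, 3, 5, … form one subsequence and positions 2, 4, 6, … form another.
Subsequence A: 1, 9, 10, 19, 29, 48, 77. A Fibonacci-like recurrence a_n = a_{n-1} + a_{n-2}.
Subsequence B: 33, 33, 33, 33, 33, 33. The constant sequence 33.
Position 14 → subsequence B, term 7 = 33.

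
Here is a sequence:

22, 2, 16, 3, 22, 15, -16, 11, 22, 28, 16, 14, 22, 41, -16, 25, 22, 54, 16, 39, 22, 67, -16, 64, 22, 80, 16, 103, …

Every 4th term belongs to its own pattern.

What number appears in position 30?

Split by position mod 4: positions 1, 5, 9, … form one track, and each other residue class forms its own.
Subsequence A: 22, 22, 22, 22, 22, 22, 22. The constant sequence 22.
Subsequence B: 2, 15, 28, 41, 54, 67, 80. Adding 13 each time.
Subsequence C: 16, -16, 16, -16, 16, -16, 16. Alternating ±16.
Subsequence D: 3, 11, 14, 25, 39, 64, 103. A Fibonacci-like recurrence a_n = a_{n-1} + a_{n-2}.
Term 30 comes from subsequence B (its 8th entry): 93.

93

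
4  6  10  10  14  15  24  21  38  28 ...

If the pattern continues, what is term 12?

36

The terms cycle through 2 interleaved subsequences.
Subsequence A: 4, 10, 14, 24, 38. Each term equals the sum of the previous two.
Subsequence B: 6, 10, 15, 21, 28. Triangular numbers n(n+1)/2 for n = 3, 4, ….
The 12th slot belongs to subsequence B; its 6th term is 36.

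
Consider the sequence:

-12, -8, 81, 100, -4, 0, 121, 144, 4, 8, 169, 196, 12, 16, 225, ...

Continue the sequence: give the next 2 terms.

Positions follow the repeating pattern AABB; grouping by letter gives 2 tracks.
Track A: -12, -8, -4, 0, 4, 8, 12, 16. Arithmetic, step +4.
Track B: 81, 100, 121, 144, 169, 196, 225. The squares 9², 10², 11², ….
Term 16 comes from track B (its 8th entry): 256.
Term 17 comes from track A (its 9th entry): 20.

256, 20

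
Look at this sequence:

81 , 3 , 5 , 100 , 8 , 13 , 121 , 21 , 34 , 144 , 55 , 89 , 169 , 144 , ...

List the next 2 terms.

The slot pattern repeats as ABB (period 3), so there are 2 interleaved tracks.
Track A = 81, 100, 121, 144, 169: the squares 9², 10², 11², ….
Track B = 3, 5, 8, 13, 21, 34, 55, 89, 144: Fibonacci-style (each term is the sum of the two before it).
The 15th slot belongs to track B; its 10th term is 233.
The 16th slot belongs to track A; its 6th term is 196.

233, 196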